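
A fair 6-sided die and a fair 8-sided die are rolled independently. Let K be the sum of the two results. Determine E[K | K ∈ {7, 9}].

P(K ∈ {7, 9}) = 1/4.
Σ over the event: 7·1/8 + 9·1/8 = 2.
E[K | K ∈ {7, 9}] = (2) / (1/4) = 8.

8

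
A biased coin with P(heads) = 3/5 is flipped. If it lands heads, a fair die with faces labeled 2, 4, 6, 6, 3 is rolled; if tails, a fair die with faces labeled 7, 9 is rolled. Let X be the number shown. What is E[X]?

143/25

E[X | heads] = (2+4+6+6+3)/5 = 21/5.
E[X | tails] = (7+9)/2 = 8.
By the law of total expectation,
E[X] = (3/5)·(21/5) + (2/5)·(8) = 143/25.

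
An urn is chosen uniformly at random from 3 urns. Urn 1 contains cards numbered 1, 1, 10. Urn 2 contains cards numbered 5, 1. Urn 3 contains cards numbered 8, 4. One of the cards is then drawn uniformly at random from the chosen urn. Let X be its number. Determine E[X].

E[X | urn 1] = (1+1+10)/3 = 4.
E[X | urn 2] = (5+1)/2 = 3.
E[X | urn 3] = (8+4)/2 = 6.
E[X] = (1/3)·(4) + (1/3)·(3) + (1/3)·(6) = 13/3.

13/3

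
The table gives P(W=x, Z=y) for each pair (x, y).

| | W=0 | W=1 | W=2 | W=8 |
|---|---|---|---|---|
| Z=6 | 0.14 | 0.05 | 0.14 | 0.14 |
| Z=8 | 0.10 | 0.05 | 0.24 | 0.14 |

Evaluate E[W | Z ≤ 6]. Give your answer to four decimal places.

3.0851

P(Z ≤ 6) = 0.47.
Σ W·P over the event = 0·(0.14) + 1·(0.05) + 2·(0.14) + 8·(0.14) = 1.45.
E[W | Z ≤ 6] = (1.45) / (0.47) = 3.0851.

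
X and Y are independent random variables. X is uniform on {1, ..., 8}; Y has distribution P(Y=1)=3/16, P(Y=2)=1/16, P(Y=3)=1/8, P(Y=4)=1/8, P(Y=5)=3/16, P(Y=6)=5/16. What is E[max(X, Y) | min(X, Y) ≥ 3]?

P(min(X, Y) ≥ 3) = 9/16.
Summing max(X,Y)·P(x,y) over outcomes with min(X, Y) ≥ 3 gives 437/128.
E[max(X, Y) | min(X, Y) ≥ 3] = (437/128) / (9/16) = 437/72.

437/72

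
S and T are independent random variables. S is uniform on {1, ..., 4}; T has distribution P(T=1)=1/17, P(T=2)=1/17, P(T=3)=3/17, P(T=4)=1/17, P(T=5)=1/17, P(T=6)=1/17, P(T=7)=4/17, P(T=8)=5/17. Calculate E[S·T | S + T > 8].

102/5

P(S + T > 8) = 35/68.
Summing ST·P(x,y) over outcomes with S + T > 8 gives 21/2.
E[S·T | S + T > 8] = (21/2) / (35/68) = 102/5.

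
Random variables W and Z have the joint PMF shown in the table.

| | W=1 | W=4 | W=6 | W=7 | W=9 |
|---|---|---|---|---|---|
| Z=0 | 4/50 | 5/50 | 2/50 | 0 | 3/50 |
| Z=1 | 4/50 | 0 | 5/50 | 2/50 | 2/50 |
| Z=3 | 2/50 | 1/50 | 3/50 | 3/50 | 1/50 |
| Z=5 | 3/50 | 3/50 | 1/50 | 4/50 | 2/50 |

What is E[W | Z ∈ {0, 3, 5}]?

184/37

P(Z ∈ {0, 3, 5}) = 37/50.
Summing W·P(W=x,Z=y) over the conditioning event gives 92/25.
E[W | Z ∈ {0, 3, 5}] = (92/25) / (37/50) = 184/37.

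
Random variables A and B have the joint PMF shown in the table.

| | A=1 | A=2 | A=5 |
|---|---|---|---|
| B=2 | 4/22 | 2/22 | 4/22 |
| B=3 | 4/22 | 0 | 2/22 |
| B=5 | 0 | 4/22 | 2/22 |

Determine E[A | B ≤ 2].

P(B ≤ 2) = 5/11.
Σ A·P over the event = 1·(4/22) + 2·(2/22) + 5·(4/22) = 14/11.
E[A | B ≤ 2] = (14/11) / (5/11) = 14/5.

14/5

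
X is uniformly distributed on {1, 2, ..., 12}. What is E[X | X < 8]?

4

Given X < 8, X is equally likely to be any of {1, 2, 3, 4, 5, 6, 7}.
E[X | X < 8] = (1 + 2 + 3 + 4 + 5 + 6 + 7) / 7 = 4.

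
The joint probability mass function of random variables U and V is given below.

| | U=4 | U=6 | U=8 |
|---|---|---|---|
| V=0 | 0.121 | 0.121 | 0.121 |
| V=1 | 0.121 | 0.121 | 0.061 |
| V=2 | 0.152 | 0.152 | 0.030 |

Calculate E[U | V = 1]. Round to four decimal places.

5.6040

P(V = 1) = 0.303.
Summing U·P(U=x,V=y) over the conditioning event gives 1.698.
E[U | V = 1] = (1.698) / (0.303) = 5.6040.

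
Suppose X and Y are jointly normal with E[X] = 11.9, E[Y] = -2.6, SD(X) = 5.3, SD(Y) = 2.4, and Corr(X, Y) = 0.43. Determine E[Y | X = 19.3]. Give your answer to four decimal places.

E[Y | X=x] = μ_Y + ρ(σ_Y/σ_X)(x − μ_X) for jointly normal variables.
E[Y | X=19.3] = -2.6 + (0.43)·(2.4/5.3)·(19.3 − (11.9)) = -2.6 + (0.19472)·(7.4) = -1.1591.

-1.1591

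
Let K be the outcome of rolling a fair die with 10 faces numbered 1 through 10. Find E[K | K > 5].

Given K > 5, K is equally likely to be any of {6, 7, 8, 9, 10}.
E[K | K > 5] = (6 + 7 + 8 + 9 + 10) / 5 = 8.

8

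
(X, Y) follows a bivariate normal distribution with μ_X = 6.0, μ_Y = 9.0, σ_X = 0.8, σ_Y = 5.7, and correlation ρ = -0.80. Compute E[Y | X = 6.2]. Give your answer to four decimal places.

7.8600

The regression of Y on X has slope ρ·σ_Y/σ_X and passes through (μ_X, μ_Y).
E[Y | X=6.2] = 9.0 + (-0.80)·(5.7/0.8)·(6.2 − (6.0)) = 9.0 + (-5.7)·(0.2) = 7.8600.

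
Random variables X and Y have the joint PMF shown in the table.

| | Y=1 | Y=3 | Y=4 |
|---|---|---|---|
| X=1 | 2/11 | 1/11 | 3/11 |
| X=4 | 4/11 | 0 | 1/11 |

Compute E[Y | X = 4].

8/5

P(X = 4) = 5/11.
Σ Y·P over the event = 1·(4/11) + 4·(1/11) = 8/11.
E[Y | X = 4] = (8/11) / (5/11) = 8/5.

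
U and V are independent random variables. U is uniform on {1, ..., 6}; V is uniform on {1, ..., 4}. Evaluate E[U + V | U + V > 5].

52/7

P(U + V > 5) = 7/12.
Summing (U+V)·P(x,y) over outcomes with U + V > 5 gives 13/3.
E[U + V | U + V > 5] = (13/3) / (7/12) = 52/7.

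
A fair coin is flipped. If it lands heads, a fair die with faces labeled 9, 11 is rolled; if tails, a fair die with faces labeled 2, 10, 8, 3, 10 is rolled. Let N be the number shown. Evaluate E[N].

83/10

E[N | heads] = (9+11)/2 = 10.
E[N | tails] = (2+10+8+3+10)/5 = 33/5.
By the law of total expectation,
E[N] = (1/2)·(10) + (1/2)·(33/5) = 83/10.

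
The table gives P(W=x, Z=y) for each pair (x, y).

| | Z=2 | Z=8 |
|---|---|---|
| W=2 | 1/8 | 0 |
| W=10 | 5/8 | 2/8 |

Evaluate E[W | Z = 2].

26/3

P(Z = 2) = 3/4.
Σ W·P over the event = 2·(1/8) + 10·(5/8) = 13/2.
E[W | Z = 2] = (13/2) / (3/4) = 26/3.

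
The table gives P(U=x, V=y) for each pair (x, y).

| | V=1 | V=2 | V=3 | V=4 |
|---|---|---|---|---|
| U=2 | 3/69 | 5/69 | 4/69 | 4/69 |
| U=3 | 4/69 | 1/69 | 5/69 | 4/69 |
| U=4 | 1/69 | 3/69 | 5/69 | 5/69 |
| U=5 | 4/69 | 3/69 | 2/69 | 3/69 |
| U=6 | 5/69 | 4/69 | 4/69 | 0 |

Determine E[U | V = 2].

4

P(V = 2) = 16/69.
Σ U·P over the event = 2·(5/69) + 3·(1/69) + 4·(3/69) + 5·(3/69) + 6·(4/69) = 64/69.
E[U | V = 2] = (64/69) / (16/69) = 4.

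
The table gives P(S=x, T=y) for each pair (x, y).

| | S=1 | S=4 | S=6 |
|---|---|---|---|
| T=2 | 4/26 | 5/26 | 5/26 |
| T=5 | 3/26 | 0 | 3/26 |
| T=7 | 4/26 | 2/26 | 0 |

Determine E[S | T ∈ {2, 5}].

P(T ∈ {2, 5}) = 10/13.
Σ S·P over the event = 1·(4/26) + 1·(3/26) + 4·(5/26) + 6·(5/26) + 6·(3/26) = 75/26.
E[S | T ∈ {2, 5}] = (75/26) / (10/13) = 15/4.

15/4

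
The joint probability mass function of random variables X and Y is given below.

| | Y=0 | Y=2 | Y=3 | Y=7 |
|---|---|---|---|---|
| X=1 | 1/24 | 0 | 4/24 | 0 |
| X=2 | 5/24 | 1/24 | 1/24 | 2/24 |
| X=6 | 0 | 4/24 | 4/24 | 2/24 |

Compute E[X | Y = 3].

10/3

P(Y = 3) = 3/8.
Σ X·P over the event = 1·(4/24) + 2·(1/24) + 6·(4/24) = 5/4.
E[X | Y = 3] = (5/4) / (3/8) = 10/3.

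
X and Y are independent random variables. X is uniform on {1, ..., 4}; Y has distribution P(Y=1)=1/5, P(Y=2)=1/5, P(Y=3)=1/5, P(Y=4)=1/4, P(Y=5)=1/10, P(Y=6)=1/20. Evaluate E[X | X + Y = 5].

41/17

P(X + Y = 5) = 17/80.
Summing X·P(x,y) over outcomes with X + Y = 5 gives 41/80.
E[X | X + Y = 5] = (41/80) / (17/80) = 41/17.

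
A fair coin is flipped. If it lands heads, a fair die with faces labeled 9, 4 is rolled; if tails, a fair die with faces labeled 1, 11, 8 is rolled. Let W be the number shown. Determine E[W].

E[W | heads] = (9+4)/2 = 13/2.
E[W | tails] = (1+11+8)/3 = 20/3.
By the law of total expectation,
E[W] = (1/2)·(13/2) + (1/2)·(20/3) = 79/12.

79/12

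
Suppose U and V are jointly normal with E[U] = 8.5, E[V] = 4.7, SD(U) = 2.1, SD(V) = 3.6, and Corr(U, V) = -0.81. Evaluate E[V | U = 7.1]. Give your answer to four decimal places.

6.6440

The regression of V on U has slope ρ·σ_V/σ_U and passes through (μ_U, μ_V).
E[V | U=7.1] = 4.7 + (-0.81)·(3.6/2.1)·(7.1 − (8.5)) = 4.7 + (-1.3886)·(-1.4) = 6.6440.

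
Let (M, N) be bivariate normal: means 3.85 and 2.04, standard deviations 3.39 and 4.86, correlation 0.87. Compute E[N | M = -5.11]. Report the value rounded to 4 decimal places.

-9.1354

E[N | M=x] = μ_N + ρ(σ_N/σ_M)(x − μ_M) for jointly normal variables.
E[N | M=-5.11] = 2.04 + (0.87)·(4.86/3.39)·(-5.11 − (3.85)) = 2.04 + (1.24726)·(-8.96) = -9.1354.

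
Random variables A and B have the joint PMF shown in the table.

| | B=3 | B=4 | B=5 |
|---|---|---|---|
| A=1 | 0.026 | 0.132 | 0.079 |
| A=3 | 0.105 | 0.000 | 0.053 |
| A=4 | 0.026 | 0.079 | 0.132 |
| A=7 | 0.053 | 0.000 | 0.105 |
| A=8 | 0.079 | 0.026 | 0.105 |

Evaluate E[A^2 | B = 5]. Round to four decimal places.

30.6603

P(B = 5) = 0.474.
Σ A^2·P over the event = 1·(0.079) + 9·(0.053) + 16·(0.132) + 49·(0.105) + 64·(0.105) = 14.533.
E[A^2 | B = 5] = (14.533) / (0.474) = 30.6603.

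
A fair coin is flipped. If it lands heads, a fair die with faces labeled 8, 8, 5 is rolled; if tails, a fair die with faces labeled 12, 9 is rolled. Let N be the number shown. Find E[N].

35/4

E[N | heads] = (8+8+5)/3 = 7.
E[N | tails] = (12+9)/2 = 21/2.
E[N] = (1/2)·(7) + (1/2)·(21/2) = 35/4.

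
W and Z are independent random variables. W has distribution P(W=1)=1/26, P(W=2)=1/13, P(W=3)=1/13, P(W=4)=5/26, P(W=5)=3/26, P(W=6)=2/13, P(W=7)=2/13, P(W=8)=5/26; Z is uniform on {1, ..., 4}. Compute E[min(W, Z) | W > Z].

198/85

P(W > Z) = 85/104.
Summing min(W,Z)·P(x,y) over outcomes with W > Z gives 99/52.
E[min(W, Z) | W > Z] = (99/52) / (85/104) = 198/85.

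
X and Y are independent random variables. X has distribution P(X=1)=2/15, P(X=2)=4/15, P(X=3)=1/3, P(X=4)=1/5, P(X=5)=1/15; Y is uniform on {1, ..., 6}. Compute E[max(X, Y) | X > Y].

P(X > Y) = 3/10.
Summing max(X,Y)·P(x,y) over outcomes with X > Y gives 47/45.
E[max(X, Y) | X > Y] = (47/45) / (3/10) = 94/27.

94/27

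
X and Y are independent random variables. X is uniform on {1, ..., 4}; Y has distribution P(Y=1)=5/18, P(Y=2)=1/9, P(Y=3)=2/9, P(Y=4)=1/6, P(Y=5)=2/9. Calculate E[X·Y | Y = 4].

P(Y = 4) = 1/6.
Summing XY·P(x,y) over outcomes with Y = 4 gives 5/3.
E[X·Y | Y = 4] = (5/3) / (1/6) = 10.

10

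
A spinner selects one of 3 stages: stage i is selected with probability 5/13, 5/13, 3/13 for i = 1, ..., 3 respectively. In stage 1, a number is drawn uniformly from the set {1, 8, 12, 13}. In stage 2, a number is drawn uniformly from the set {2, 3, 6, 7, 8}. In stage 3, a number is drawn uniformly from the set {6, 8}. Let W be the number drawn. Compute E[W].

179/26

E[W | stage 1] = (1+8+12+13)/4 = 17/2.
E[W | stage 2] = (2+3+6+7+8)/5 = 26/5.
E[W | stage 3] = (6+8)/2 = 7.
E[W] = (5/13)·(17/2) + (5/13)·(26/5) + (3/13)·(7) = 179/26.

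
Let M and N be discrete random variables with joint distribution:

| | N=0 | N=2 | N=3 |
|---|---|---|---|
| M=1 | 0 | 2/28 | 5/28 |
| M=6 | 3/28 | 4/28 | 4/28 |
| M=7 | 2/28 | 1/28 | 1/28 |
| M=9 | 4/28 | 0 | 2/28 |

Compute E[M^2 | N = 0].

530/9

P(N = 0) = 9/28.
Σ M^2·P over the event = 36·(3/28) + 49·(2/28) + 81·(4/28) = 265/14.
E[M^2 | N = 0] = (265/14) / (9/28) = 530/9.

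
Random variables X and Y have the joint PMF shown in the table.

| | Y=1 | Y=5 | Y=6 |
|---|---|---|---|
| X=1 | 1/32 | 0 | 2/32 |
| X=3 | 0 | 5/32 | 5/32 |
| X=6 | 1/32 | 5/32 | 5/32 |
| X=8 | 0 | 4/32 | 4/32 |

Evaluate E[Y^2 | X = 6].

P(X = 6) = 11/32.
Σ Y^2·P over the event = 1·(1/32) + 25·(5/32) + 36·(5/32) = 153/16.
E[Y^2 | X = 6] = (153/16) / (11/32) = 306/11.

306/11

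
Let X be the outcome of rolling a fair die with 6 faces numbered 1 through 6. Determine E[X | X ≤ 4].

5/2

Given X ≤ 4, X is equally likely to be any of {1, 2, 3, 4}.
E[X | X ≤ 4] = (1 + 2 + 3 + 4) / 4 = 5/2.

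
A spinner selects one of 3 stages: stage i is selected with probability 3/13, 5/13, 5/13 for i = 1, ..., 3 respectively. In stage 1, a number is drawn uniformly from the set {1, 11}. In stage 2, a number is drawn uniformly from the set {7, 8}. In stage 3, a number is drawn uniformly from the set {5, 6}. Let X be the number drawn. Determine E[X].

83/13

E[X | stage 1] = (1+11)/2 = 6.
E[X | stage 2] = (7+8)/2 = 15/2.
E[X | stage 3] = (5+6)/2 = 11/2.
By the law of total expectation,
E[X] = (3/13)·(6) + (5/13)·(15/2) + (5/13)·(11/2) = 83/13.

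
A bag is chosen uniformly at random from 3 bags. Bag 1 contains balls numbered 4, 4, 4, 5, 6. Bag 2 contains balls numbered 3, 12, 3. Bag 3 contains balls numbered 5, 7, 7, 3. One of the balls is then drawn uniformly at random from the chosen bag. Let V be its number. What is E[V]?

E[V | bag 1] = (4+4+4+5+6)/5 = 23/5.
E[V | bag 2] = (3+12+3)/3 = 6.
E[V | bag 3] = (5+7+7+3)/4 = 11/2.
E[V] = (1/3)·(23/5) + (1/3)·(6) + (1/3)·(11/2) = 161/30.

161/30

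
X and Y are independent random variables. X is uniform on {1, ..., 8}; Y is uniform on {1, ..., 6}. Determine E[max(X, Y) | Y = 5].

23/4

Outcomes with Y = 5: (1,5), (2,5), (3,5), (4,5), (5,5), (6,5), (7,5), (8,5), each with probability 1/48.
E[max(X, Y) | Y = 5] = (5 + 5 + 5 + 5 + 5 + 6 + 7 + 8) / 8 = 23/4.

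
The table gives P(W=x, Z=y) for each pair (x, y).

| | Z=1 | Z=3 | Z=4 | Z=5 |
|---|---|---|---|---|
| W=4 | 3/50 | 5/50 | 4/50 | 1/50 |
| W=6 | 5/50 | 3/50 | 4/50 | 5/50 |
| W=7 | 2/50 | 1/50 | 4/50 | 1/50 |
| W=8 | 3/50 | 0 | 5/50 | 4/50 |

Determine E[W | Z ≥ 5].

73/11

P(Z ≥ 5) = 11/50.
Summing W·P(W=x,Z=y) over the conditioning event gives 73/50.
E[W | Z ≥ 5] = (73/50) / (11/50) = 73/11.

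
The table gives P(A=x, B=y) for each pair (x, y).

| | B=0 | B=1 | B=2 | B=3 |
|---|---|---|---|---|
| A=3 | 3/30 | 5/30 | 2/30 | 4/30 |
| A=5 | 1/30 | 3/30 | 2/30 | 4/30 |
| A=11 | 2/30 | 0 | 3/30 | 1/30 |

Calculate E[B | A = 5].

19/10

P(A = 5) = 1/3.
Σ B·P over the event = 0·(1/30) + 1·(3/30) + 2·(2/30) + 3·(4/30) = 19/30.
E[B | A = 5] = (19/30) / (1/3) = 19/10.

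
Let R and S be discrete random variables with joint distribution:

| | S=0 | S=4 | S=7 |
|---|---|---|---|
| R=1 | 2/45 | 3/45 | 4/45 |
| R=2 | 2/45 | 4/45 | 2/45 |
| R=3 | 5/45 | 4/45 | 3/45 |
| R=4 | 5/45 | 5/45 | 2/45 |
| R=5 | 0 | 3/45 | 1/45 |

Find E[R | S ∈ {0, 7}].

71/26

P(S ∈ {0, 7}) = 26/45.
Summing R·P(R=x,S=y) over the conditioning event gives 71/45.
E[R | S ∈ {0, 7}] = (71/45) / (26/45) = 71/26.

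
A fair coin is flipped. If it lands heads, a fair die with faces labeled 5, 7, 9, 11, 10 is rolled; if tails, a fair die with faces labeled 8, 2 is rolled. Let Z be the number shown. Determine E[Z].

67/10

E[Z | heads] = (5+7+9+11+10)/5 = 42/5.
E[Z | tails] = (8+2)/2 = 5.
By the law of total expectation,
E[Z] = (1/2)·(42/5) + (1/2)·(5) = 67/10.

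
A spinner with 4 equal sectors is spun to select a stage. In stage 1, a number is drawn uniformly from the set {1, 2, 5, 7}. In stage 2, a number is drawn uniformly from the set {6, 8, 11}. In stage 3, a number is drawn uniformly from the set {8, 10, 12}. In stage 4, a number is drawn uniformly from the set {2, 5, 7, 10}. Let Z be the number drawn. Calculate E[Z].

E[Z | stage 1] = (1+2+5+7)/4 = 15/4.
E[Z | stage 2] = (6+8+11)/3 = 25/3.
E[Z | stage 3] = (8+10+12)/3 = 10.
E[Z | stage 4] = (2+5+7+10)/4 = 6.
E[Z] = (1/4)·(15/4) + (1/4)·(25/3) + (1/4)·(10) + (1/4)·(6) = 337/48.

337/48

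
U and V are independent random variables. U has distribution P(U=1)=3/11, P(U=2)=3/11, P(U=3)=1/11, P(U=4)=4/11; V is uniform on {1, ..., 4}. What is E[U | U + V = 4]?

P(U + V = 4) = 7/44.
Summing U·P(x,y) over outcomes with U + V = 4 gives 3/11.
E[U | U + V = 4] = (3/11) / (7/44) = 12/7.

12/7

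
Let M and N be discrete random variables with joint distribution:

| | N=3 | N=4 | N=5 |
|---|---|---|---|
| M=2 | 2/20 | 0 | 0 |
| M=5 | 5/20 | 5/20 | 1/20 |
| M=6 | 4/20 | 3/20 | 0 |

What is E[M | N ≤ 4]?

96/19

P(N ≤ 4) = 19/20.
Σ M·P over the event = 2·(2/20) + 5·(5/20) + 5·(5/20) + 6·(4/20) + 6·(3/20) = 24/5.
E[M | N ≤ 4] = (24/5) / (19/20) = 96/19.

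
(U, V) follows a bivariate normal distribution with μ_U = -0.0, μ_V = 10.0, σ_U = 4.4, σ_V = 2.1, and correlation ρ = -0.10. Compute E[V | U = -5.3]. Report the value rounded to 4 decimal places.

10.2530

E[V | U=x] = μ_V + ρ(σ_V/σ_U)(x − μ_U) for jointly normal variables.
E[V | U=-5.3] = 10.0 + (-0.10)·(2.1/4.4)·(-5.3 − (-0.0)) = 10.0 + (-0.047727)·(-5.3) = 10.2530.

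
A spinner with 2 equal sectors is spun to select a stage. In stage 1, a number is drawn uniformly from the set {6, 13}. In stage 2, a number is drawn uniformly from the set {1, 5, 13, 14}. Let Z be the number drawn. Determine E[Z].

71/8

E[Z | stage 1] = (6+13)/2 = 19/2.
E[Z | stage 2] = (1+5+13+14)/4 = 33/4.
By the law of total expectation,
E[Z] = (1/2)·(19/2) + (1/2)·(33/4) = 71/8.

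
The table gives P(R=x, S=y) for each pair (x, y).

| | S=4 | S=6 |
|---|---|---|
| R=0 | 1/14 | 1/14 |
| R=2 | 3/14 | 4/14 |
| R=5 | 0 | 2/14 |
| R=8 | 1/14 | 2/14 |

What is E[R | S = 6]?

P(S = 6) = 9/14.
Σ R·P over the event = 0·(1/14) + 2·(4/14) + 5·(2/14) + 8·(2/14) = 17/7.
E[R | S = 6] = (17/7) / (9/14) = 34/9.

34/9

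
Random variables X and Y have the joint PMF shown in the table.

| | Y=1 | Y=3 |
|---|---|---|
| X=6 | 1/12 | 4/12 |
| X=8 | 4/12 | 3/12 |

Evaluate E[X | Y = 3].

48/7

P(Y = 3) = 7/12.
Σ X·P over the event = 6·(4/12) + 8·(3/12) = 4.
E[X | Y = 3] = (4) / (7/12) = 48/7.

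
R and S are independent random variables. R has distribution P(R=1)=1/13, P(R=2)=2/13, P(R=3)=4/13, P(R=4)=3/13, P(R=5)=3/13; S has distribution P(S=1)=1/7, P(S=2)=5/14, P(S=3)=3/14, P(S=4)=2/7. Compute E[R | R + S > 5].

P(R + S > 5) = 57/91.
Summing R·P(x,y) over outcomes with R + S > 5 gives 227/91.
E[R | R + S > 5] = (227/91) / (57/91) = 227/57.

227/57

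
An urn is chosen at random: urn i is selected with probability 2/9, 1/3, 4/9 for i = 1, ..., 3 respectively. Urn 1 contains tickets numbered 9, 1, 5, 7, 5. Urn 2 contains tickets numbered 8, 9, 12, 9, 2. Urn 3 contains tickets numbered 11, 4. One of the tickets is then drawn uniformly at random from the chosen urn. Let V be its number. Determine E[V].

E[V | urn 1] = (9+1+5+7+5)/5 = 27/5.
E[V | urn 2] = (8+9+12+9+2)/5 = 8.
E[V | urn 3] = (11+4)/2 = 15/2.
E[V] = (2/9)·(27/5) + (1/3)·(8) + (4/9)·(15/2) = 36/5.

36/5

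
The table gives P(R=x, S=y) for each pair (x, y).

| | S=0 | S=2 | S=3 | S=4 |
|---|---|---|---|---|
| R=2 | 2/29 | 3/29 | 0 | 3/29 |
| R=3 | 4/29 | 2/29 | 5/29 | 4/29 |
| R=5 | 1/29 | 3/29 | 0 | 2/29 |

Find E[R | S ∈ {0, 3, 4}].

64/21

P(S ∈ {0, 3, 4}) = 21/29.
Σ R·P over the event = 2·(2/29) + 2·(3/29) + 3·(4/29) + 3·(5/29) + 3·(4/29) + 5·(1/29) + 5·(2/29) = 64/29.
E[R | S ∈ {0, 3, 4}] = (64/29) / (21/29) = 64/21.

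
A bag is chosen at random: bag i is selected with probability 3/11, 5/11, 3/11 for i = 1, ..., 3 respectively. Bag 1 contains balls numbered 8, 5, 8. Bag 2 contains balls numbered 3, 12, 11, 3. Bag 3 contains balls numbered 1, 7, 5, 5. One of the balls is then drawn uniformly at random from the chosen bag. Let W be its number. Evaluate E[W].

E[W | bag 1] = (8+5+8)/3 = 7.
E[W | bag 2] = (3+12+11+3)/4 = 29/4.
E[W | bag 3] = (1+7+5+5)/4 = 9/2.
E[W] = (3/11)·(7) + (5/11)·(29/4) + (3/11)·(9/2) = 283/44.

283/44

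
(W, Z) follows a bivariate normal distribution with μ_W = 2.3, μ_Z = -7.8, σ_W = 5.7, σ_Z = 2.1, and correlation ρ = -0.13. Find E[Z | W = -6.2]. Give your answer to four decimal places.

-7.3929

For a bivariate normal, E[Z | W=x] = μ_Z + ρ·(σ_Z/σ_W)·(x − μ_W).
E[Z | W=-6.2] = -7.8 + (-0.13)·(2.1/5.7)·(-6.2 − (2.3)) = -7.8 + (-0.047895)·(-8.5) = -7.3929.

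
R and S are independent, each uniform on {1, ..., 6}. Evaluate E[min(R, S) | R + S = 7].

2

Outcomes with R + S = 7: (1,6), (2,5), (3,4), (4,3), (5,2), (6,1), each with probability 1/36.
E[min(R, S) | R + S = 7] = (1 + 2 + 3 + 3 + 2 + 1) / 6 = 2.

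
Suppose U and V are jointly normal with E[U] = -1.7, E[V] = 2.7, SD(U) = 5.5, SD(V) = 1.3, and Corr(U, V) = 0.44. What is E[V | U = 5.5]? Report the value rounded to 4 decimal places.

3.4488

E[V | U=x] = μ_V + ρ(σ_V/σ_U)(x − μ_U) for jointly normal variables.
E[V | U=5.5] = 2.7 + (0.44)·(1.3/5.5)·(5.5 − (-1.7)) = 2.7 + (0.104)·(7.2) = 3.4488.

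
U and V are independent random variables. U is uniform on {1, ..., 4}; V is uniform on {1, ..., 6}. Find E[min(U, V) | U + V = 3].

Outcomes with U + V = 3: (1,2), (2,1), each with probability 1/24.
E[min(U, V) | U + V = 3] = (1 + 1) / 2 = 1.

1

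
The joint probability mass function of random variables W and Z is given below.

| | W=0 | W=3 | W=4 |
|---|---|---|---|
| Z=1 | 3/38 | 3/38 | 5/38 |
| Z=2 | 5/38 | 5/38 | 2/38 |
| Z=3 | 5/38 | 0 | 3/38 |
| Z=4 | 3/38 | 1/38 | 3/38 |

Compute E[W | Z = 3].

P(Z = 3) = 4/19.
Σ W·P over the event = 0·(5/38) + 4·(3/38) = 6/19.
E[W | Z = 3] = (6/19) / (4/19) = 3/2.

3/2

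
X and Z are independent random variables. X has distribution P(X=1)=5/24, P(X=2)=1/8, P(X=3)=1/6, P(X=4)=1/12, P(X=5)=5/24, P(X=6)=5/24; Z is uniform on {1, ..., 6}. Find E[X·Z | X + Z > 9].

773/27

P(X + Z > 9) = 3/16.
Summing XZ·P(x,y) over outcomes with X + Z > 9 gives 773/144.
E[X·Z | X + Z > 9] = (773/144) / (3/16) = 773/27.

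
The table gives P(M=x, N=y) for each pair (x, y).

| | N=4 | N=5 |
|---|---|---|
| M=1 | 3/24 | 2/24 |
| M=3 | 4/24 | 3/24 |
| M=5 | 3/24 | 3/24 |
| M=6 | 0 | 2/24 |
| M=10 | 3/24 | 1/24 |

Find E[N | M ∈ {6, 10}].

P(M ∈ {6, 10}) = 1/4.
Σ N·P over the event = 5·(2/24) + 4·(3/24) + 5·(1/24) = 9/8.
E[N | M ∈ {6, 10}] = (9/8) / (1/4) = 9/2.

9/2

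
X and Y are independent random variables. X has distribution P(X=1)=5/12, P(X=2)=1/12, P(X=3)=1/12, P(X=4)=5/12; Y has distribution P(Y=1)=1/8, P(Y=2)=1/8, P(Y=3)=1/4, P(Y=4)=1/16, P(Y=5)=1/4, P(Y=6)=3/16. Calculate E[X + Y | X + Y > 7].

P(X + Y > 7) = 25/96.
Summing (X+Y)·P(x,y) over outcomes with X + Y > 7 gives 151/64.
E[X + Y | X + Y > 7] = (151/64) / (25/96) = 453/50.

453/50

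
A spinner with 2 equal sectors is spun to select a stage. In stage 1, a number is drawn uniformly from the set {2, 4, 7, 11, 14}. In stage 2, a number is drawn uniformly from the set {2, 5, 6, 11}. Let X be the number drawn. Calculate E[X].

E[X | stage 1] = (2+4+7+11+14)/5 = 38/5.
E[X | stage 2] = (2+5+6+11)/4 = 6.
By the law of total expectation,
E[X] = (1/2)·(38/5) + (1/2)·(6) = 34/5.

34/5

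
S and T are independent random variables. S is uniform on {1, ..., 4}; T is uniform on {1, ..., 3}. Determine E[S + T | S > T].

Outcomes with S > T: (2,1), (3,1), (3,2), (4,1), (4,2), (4,3), each with probability 1/12.
E[S + T | S > T] = (3 + 4 + 5 + 5 + 6 + 7) / 6 = 5.

5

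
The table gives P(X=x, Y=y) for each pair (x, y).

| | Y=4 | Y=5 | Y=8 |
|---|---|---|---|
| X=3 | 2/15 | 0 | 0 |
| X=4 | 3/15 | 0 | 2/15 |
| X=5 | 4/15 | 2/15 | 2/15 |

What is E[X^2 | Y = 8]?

41/2

P(Y = 8) = 4/15.
Σ X^2·P over the event = 16·(2/15) + 25·(2/15) = 82/15.
E[X^2 | Y = 8] = (82/15) / (4/15) = 41/2.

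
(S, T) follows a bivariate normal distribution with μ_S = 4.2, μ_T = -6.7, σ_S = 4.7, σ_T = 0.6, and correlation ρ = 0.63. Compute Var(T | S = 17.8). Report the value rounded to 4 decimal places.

The conditional variance in a bivariate normal is σ_T²(1 − ρ²), independent of x.
Var(T | S=17.8) = (0.6)²·(1 − (0.63)²) = 0.36·0.6031 = 0.2171.

0.2171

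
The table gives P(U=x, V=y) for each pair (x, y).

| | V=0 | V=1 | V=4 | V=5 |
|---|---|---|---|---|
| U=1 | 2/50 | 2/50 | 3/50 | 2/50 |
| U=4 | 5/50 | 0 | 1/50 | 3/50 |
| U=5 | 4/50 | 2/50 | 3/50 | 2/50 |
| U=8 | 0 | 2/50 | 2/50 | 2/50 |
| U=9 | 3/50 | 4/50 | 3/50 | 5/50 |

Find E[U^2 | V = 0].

425/14

P(V = 0) = 7/25.
Σ U^2·P over the event = 1·(2/50) + 16·(5/50) + 25·(4/50) + 81·(3/50) = 17/2.
E[U^2 | V = 0] = (17/2) / (7/25) = 425/14.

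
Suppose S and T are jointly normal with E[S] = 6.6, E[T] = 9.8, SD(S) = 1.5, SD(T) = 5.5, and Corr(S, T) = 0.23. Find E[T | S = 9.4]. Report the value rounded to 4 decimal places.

For a bivariate normal, E[T | S=x] = μ_T + ρ·(σ_T/σ_S)·(x − μ_S).
E[T | S=9.4] = 9.8 + (0.23)·(5.5/1.5)·(9.4 − (6.6)) = 9.8 + (0.84333)·(2.8) = 12.1613.

12.1613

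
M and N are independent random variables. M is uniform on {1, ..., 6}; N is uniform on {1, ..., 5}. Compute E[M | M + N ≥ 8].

5

Outcomes with M + N ≥ 8: (3,5), (4,4), (4,5), (5,3), (5,4), (5,5), (6,2), (6,3), (6,4), (6,5), each with probability 1/30.
E[M | M + N ≥ 8] = (3 + 4 + 4 + 5 + 5 + 5 + 6 + 6 + 6 + 6) / 10 = 5.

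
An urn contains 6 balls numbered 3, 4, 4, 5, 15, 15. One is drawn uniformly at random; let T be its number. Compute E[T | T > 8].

15

P(T > 8) = 1/3.
Σ over the event: 15·1/3 = 5.
E[T | T > 8] = (5) / (1/3) = 15.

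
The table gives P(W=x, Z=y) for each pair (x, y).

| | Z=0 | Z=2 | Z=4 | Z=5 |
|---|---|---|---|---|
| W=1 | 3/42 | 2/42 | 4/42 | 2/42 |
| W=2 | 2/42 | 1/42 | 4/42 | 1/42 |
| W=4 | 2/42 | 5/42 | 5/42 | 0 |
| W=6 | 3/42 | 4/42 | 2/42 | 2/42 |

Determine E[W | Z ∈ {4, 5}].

P(Z ∈ {4, 5}) = 10/21.
Summing W·P(W=x,Z=y) over the conditioning event gives 10/7.
E[W | Z ∈ {4, 5}] = (10/7) / (10/21) = 3.

3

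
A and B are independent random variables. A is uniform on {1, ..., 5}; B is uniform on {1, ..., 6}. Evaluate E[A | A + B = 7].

3

Outcomes with A + B = 7: (1,6), (2,5), (3,4), (4,3), (5,2), each with probability 1/30.
E[A | A + B = 7] = (1 + 2 + 3 + 4 + 5) / 5 = 3.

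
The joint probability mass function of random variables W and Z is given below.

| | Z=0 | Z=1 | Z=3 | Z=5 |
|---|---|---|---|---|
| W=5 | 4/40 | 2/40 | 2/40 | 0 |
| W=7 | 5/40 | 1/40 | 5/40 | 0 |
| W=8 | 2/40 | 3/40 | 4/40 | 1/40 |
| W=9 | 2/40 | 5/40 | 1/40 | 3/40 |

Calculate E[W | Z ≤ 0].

P(Z ≤ 0) = 13/40.
Σ W·P over the event = 5·(4/40) + 7·(5/40) + 8·(2/40) + 9·(2/40) = 89/40.
E[W | Z ≤ 0] = (89/40) / (13/40) = 89/13.

89/13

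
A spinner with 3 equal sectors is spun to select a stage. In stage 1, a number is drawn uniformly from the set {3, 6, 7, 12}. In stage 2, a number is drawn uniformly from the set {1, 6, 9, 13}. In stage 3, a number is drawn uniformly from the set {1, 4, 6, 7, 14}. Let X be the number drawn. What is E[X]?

413/60

E[X | stage 1] = (3+6+7+12)/4 = 7.
E[X | stage 2] = (1+6+9+13)/4 = 29/4.
E[X | stage 3] = (1+4+6+7+14)/5 = 32/5.
E[X] = (1/3)·(7) + (1/3)·(29/4) + (1/3)·(32/5) = 413/60.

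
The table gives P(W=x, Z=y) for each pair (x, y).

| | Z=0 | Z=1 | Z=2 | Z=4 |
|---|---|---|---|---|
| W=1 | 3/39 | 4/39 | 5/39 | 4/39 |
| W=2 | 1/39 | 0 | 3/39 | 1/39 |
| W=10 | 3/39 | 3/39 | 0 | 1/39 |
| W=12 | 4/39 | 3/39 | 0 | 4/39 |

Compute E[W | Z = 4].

32/5

P(Z = 4) = 10/39.
Summing W·P(W=x,Z=y) over the conditioning event gives 64/39.
E[W | Z = 4] = (64/39) / (10/39) = 32/5.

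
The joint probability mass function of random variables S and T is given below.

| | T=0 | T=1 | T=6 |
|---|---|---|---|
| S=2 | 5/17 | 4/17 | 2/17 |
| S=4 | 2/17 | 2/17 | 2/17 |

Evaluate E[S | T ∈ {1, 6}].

14/5

P(T ∈ {1, 6}) = 10/17.
Summing S·P(S=x,T=y) over the conditioning event gives 28/17.
E[S | T ∈ {1, 6}] = (28/17) / (10/17) = 14/5.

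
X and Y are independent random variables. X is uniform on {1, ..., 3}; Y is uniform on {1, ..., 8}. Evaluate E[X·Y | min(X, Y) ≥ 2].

25/2

P(min(X, Y) ≥ 2) = 7/12.
Summing XY·P(x,y) over outcomes with min(X, Y) ≥ 2 gives 175/24.
E[X·Y | min(X, Y) ≥ 2] = (175/24) / (7/12) = 25/2.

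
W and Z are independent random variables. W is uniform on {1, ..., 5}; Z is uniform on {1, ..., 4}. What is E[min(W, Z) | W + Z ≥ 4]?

P(W + Z ≥ 4) = 17/20.
Summing min(W,Z)·P(x,y) over outcomes with W + Z ≥ 4 gives 37/20.
E[min(W, Z) | W + Z ≥ 4] = (37/20) / (17/20) = 37/17.

37/17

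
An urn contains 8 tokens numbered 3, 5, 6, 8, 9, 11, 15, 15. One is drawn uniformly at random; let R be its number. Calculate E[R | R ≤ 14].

7

P(R ≤ 14) = 3/4.
Σ over the event: 3·1/8 + 5·1/8 + 6·1/8 + 8·1/8 + 9·1/8 + 11·1/8 = 21/4.
E[R | R ≤ 14] = (21/4) / (3/4) = 7.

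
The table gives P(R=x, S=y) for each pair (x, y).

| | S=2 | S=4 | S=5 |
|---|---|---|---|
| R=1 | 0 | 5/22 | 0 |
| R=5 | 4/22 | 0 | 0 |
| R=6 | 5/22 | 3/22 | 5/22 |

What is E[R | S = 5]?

P(S = 5) = 5/22.
Σ R·P over the event = 6·(5/22) = 15/11.
E[R | S = 5] = (15/11) / (5/22) = 6.

6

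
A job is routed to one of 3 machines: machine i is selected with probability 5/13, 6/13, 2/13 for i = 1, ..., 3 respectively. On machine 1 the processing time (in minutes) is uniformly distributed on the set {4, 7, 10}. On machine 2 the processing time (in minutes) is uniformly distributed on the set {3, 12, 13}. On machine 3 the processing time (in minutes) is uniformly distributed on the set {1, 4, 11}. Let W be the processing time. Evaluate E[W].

305/39

E[W | machine 1] = (4+7+10)/3 = 7.
E[W | machine 2] = (3+12+13)/3 = 28/3.
E[W | machine 3] = (1+4+11)/3 = 16/3.
By the law of total expectation,
E[W] = (5/13)·(7) + (6/13)·(28/3) + (2/13)·(16/3) = 305/39.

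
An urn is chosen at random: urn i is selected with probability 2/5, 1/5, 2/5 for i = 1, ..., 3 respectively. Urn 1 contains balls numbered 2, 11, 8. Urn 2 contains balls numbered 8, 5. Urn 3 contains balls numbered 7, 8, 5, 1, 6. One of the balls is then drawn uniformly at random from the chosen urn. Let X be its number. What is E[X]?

E[X | urn 1] = (2+11+8)/3 = 7.
E[X | urn 2] = (8+5)/2 = 13/2.
E[X | urn 3] = (7+8+5+1+6)/5 = 27/5.
By the law of total expectation,
E[X] = (2/5)·(7) + (1/5)·(13/2) + (2/5)·(27/5) = 313/50.

313/50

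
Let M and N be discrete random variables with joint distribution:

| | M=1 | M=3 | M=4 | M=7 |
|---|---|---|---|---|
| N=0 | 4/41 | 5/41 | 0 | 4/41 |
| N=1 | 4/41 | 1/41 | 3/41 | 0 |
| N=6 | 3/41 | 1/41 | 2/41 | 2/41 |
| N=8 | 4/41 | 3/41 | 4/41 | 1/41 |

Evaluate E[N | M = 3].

P(M = 3) = 10/41.
Summing N·P(M=x,N=y) over the conditioning event gives 31/41.
E[N | M = 3] = (31/41) / (10/41) = 31/10.

31/10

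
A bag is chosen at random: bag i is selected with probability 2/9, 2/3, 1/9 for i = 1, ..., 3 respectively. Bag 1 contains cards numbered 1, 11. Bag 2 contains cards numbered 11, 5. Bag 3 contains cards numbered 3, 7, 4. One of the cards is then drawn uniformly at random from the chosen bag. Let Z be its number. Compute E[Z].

194/27

E[Z | bag 1] = (1+11)/2 = 6.
E[Z | bag 2] = (11+5)/2 = 8.
E[Z | bag 3] = (3+7+4)/3 = 14/3.
E[Z] = (2/9)·(6) + (2/3)·(8) + (1/9)·(14/3) = 194/27.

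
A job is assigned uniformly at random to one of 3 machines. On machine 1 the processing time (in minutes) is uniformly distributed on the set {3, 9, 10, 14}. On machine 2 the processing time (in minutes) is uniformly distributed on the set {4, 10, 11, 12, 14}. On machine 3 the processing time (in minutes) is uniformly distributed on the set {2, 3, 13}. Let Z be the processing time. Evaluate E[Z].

E[Z | machine 1] = (3+9+10+14)/4 = 9.
E[Z | machine 2] = (4+10+11+12+14)/5 = 51/5.
E[Z | machine 3] = (2+3+13)/3 = 6.
E[Z] = (1/3)·(9) + (1/3)·(51/5) + (1/3)·(6) = 42/5.

42/5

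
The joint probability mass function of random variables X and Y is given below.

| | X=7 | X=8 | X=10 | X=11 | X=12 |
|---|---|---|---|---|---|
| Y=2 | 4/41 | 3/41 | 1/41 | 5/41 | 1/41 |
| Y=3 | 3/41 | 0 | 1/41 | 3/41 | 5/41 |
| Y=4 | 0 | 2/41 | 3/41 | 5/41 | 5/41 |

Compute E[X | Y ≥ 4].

P(Y ≥ 4) = 15/41.
Σ X·P over the event = 8·(2/41) + 10·(3/41) + 11·(5/41) + 12·(5/41) = 161/41.
E[X | Y ≥ 4] = (161/41) / (15/41) = 161/15.

161/15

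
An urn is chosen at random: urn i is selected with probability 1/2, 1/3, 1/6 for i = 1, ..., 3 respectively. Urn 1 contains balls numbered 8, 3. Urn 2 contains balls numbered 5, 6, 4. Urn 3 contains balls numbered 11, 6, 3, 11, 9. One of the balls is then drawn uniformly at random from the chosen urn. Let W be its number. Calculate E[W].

23/4

E[W | urn 1] = (8+3)/2 = 11/2.
E[W | urn 2] = (5+6+4)/3 = 5.
E[W | urn 3] = (11+6+3+11+9)/5 = 8.
E[W] = (1/2)·(11/2) + (1/3)·(5) + (1/6)·(8) = 23/4.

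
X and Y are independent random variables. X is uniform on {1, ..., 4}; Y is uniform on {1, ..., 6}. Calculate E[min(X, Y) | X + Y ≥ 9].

11/3

Outcomes with X + Y ≥ 9: (3,6), (4,5), (4,6), each with probability 1/24.
E[min(X, Y) | X + Y ≥ 9] = (3 + 4 + 4) / 3 = 11/3.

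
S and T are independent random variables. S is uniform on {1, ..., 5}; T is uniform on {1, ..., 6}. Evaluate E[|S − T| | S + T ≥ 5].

P(S + T ≥ 5) = 4/5.
Summing |S−T|·P(x,y) over outcomes with S + T ≥ 5 gives 49/30.
E[|S − T| | S + T ≥ 5] = (49/30) / (4/5) = 49/24.

49/24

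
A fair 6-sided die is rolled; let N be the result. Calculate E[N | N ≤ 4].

5/2

Given N ≤ 4, N is equally likely to be any of {1, 2, 3, 4}.
E[N | N ≤ 4] = (1 + 2 + 3 + 4) / 4 = 5/2.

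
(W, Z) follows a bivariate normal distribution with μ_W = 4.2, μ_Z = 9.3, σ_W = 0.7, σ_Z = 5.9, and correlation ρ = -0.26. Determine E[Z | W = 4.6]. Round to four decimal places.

8.4234

For a bivariate normal, E[Z | W=x] = μ_Z + ρ·(σ_Z/σ_W)·(x − μ_W).
E[Z | W=4.6] = 9.3 + (-0.26)·(5.9/0.7)·(4.6 − (4.2)) = 9.3 + (-2.1914)·(0.4) = 8.4234.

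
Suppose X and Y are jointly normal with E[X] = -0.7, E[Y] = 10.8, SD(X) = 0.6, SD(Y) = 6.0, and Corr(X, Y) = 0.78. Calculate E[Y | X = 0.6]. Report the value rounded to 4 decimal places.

20.9400

For a bivariate normal, E[Y | X=x] = μ_Y + ρ·(σ_Y/σ_X)·(x − μ_X).
E[Y | X=0.6] = 10.8 + (0.78)·(6.0/0.6)·(0.6 − (-0.7)) = 10.8 + (7.8)·(1.3) = 20.9400.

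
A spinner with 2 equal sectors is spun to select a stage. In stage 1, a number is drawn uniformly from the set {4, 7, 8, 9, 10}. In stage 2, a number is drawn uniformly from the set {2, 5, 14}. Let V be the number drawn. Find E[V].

73/10

E[V | stage 1] = (4+7+8+9+10)/5 = 38/5.
E[V | stage 2] = (2+5+14)/3 = 7.
E[V] = (1/2)·(38/5) + (1/2)·(7) = 73/10.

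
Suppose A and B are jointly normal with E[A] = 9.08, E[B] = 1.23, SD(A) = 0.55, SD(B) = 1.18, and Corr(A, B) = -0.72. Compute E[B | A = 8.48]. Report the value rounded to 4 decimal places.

For a bivariate normal, E[B | A=x] = μ_B + ρ·(σ_B/σ_A)·(x − μ_A).
E[B | A=8.48] = 1.23 + (-0.72)·(1.18/0.55)·(8.48 − (9.08)) = 1.23 + (-1.5447)·(-0.6) = 2.1568.

2.1568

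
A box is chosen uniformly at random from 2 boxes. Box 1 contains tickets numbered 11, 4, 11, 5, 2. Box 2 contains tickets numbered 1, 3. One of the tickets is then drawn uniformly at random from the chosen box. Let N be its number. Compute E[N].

E[N | box 1] = (11+4+11+5+2)/5 = 33/5.
E[N | box 2] = (1+3)/2 = 2.
E[N] = (1/2)·(33/5) + (1/2)·(2) = 43/10.

43/10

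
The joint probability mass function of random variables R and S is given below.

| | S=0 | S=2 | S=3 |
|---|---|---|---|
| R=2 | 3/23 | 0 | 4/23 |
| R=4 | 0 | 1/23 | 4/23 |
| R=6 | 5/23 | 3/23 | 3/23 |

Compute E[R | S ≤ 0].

9/2

P(S ≤ 0) = 8/23.
Summing R·P(R=x,S=y) over the conditioning event gives 36/23.
E[R | S ≤ 0] = (36/23) / (8/23) = 9/2.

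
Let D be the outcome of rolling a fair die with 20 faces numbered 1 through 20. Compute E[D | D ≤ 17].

9

P(D ≤ 17) = 17/20.
E[D | D ≤ 17] = (153/20) / (17/20) = 9.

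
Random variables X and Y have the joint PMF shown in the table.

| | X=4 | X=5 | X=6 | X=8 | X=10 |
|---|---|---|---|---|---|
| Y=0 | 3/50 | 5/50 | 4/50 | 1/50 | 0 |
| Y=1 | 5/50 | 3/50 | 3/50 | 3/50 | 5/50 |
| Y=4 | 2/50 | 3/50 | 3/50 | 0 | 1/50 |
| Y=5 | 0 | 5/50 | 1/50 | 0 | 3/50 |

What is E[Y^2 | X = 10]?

32/3

P(X = 10) = 9/50.
Σ Y^2·P over the event = 1·(5/50) + 16·(1/50) + 25·(3/50) = 48/25.
E[Y^2 | X = 10] = (48/25) / (9/50) = 32/3.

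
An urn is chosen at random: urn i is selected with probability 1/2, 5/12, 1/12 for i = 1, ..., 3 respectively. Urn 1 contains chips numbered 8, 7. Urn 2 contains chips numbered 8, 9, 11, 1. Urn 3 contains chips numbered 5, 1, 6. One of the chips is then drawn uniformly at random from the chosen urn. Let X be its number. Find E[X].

E[X | urn 1] = (8+7)/2 = 15/2.
E[X | urn 2] = (8+9+11+1)/4 = 29/4.
E[X | urn 3] = (5+1+6)/3 = 4.
E[X] = (1/2)·(15/2) + (5/12)·(29/4) + (1/12)·(4) = 341/48.

341/48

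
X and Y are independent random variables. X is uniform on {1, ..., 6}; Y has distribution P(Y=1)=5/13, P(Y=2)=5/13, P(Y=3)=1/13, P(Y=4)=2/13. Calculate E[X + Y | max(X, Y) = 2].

P(max(X, Y) = 2) = 5/26.
Summing (X+Y)·P(x,y) over outcomes with max(X, Y) = 2 gives 25/39.
E[X + Y | max(X, Y) = 2] = (25/39) / (5/26) = 10/3.

10/3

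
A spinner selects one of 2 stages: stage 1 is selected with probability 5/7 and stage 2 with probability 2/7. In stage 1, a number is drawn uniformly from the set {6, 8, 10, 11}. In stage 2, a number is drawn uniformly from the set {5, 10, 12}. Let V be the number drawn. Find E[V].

E[V | stage 1] = (6+8+10+11)/4 = 35/4.
E[V | stage 2] = (5+10+12)/3 = 9.
By the law of total expectation,
E[V] = (5/7)·(35/4) + (2/7)·(9) = 247/28.

247/28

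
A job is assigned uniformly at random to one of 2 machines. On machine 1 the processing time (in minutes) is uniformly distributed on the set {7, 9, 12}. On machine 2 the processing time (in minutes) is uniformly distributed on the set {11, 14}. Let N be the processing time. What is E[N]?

131/12

E[N | machine 1] = (7+9+12)/3 = 28/3.
E[N | machine 2] = (11+14)/2 = 25/2.
By the law of total expectation,
E[N] = (1/2)·(28/3) + (1/2)·(25/2) = 131/12.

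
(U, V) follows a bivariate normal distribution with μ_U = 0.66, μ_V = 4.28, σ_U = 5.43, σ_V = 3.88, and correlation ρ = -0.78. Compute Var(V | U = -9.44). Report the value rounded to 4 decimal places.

For a bivariate normal, Var(V | U=x) = σ_V²(1 − ρ²).
Var(V | U=-9.44) = (3.88)²·(1 − (-0.78)²) = 15.0544·0.3916 = 5.8953.

5.8953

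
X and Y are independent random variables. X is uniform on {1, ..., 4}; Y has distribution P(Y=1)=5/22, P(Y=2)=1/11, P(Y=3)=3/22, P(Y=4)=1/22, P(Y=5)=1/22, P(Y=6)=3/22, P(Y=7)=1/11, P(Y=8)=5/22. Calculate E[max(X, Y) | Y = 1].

5/2

P(Y = 1) = 5/22.
Summing max(X,Y)·P(x,y) over outcomes with Y = 1 gives 25/44.
E[max(X, Y) | Y = 1] = (25/44) / (5/22) = 5/2.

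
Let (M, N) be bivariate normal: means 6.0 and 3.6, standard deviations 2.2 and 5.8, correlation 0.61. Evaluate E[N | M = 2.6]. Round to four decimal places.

-1.8678

For a bivariate normal, E[N | M=x] = μ_N + ρ·(σ_N/σ_M)·(x − μ_M).
E[N | M=2.6] = 3.6 + (0.61)·(5.8/2.2)·(2.6 − (6.0)) = 3.6 + (1.60818)·(-3.4) = -1.8678.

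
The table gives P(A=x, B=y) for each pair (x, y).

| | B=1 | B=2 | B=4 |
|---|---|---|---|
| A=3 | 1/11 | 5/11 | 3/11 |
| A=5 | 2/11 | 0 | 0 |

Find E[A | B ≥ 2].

P(B ≥ 2) = 8/11.
Summing A·P(A=x,B=y) over the conditioning event gives 24/11.
E[A | B ≥ 2] = (24/11) / (8/11) = 3.

3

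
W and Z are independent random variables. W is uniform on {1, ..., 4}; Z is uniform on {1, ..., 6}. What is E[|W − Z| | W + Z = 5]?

Outcomes with W + Z = 5: (1,4), (2,3), (3,2), (4,1), each with probability 1/24.
E[|W − Z| | W + Z = 5] = (3 + 1 + 1 + 3) / 4 = 2.

2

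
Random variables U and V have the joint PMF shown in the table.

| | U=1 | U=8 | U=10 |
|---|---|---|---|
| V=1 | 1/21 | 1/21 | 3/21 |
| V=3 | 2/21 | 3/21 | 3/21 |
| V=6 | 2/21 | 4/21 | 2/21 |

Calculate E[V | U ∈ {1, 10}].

P(U ∈ {1, 10}) = 13/21.
Σ V·P over the event = 1·(1/21) + 3·(2/21) + 6·(2/21) + 1·(3/21) + 3·(3/21) + 6·(2/21) = 43/21.
E[V | U ∈ {1, 10}] = (43/21) / (13/21) = 43/13.

43/13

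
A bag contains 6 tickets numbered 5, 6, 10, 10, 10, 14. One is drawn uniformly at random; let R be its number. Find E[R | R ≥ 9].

P(R ≥ 9) = 2/3.
Σ over the event: 10·1/2 + 14·1/6 = 22/3.
E[R | R ≥ 9] = (22/3) / (2/3) = 11.

11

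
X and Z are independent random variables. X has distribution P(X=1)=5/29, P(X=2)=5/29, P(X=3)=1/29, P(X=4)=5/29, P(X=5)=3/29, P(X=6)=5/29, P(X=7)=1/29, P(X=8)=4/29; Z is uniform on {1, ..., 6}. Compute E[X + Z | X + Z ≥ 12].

241/19

P(X + Z ≥ 12) = 19/174.
Summing (X+Z)·P(x,y) over outcomes with X + Z ≥ 12 gives 241/174.
E[X + Z | X + Z ≥ 12] = (241/174) / (19/174) = 241/19.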